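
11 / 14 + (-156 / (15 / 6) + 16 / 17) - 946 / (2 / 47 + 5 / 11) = -1963.72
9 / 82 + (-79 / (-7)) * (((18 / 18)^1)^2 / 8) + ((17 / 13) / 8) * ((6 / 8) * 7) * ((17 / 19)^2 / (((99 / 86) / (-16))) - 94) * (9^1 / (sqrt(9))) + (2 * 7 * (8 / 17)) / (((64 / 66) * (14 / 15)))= -81171853171 / 309992144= -261.85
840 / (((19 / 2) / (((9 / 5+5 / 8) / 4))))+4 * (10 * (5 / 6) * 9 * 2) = 24837 / 38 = 653.61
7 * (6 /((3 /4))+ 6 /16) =469 /8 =58.62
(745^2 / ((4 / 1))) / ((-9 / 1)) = -555025 / 36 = -15417.36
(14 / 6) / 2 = 7 / 6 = 1.17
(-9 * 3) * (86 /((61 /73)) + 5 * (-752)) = 6023214 /61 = 98741.21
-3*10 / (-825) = 2 / 55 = 0.04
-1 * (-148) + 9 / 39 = 1927 / 13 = 148.23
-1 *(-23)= 23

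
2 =2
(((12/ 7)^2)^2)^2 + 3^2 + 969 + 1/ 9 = 54617378467/ 51883209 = 1052.70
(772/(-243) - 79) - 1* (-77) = -1258/243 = -5.18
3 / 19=0.16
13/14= 0.93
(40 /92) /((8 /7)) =35 /92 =0.38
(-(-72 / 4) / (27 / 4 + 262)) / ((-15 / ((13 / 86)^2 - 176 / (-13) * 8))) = -12498918 / 25839775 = -0.48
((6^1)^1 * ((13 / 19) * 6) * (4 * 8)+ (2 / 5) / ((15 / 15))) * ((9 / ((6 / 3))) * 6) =2022786 / 95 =21292.48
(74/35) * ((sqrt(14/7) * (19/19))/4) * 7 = 37 * sqrt(2)/10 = 5.23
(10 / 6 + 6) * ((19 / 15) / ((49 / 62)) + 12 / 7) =25.43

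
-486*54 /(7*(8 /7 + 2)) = -13122 /11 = -1192.91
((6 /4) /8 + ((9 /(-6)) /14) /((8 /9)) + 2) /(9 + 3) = 463 /2688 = 0.17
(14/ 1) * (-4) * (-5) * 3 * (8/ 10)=672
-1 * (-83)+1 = 84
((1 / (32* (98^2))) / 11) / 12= 0.00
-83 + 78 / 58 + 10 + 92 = 590 / 29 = 20.34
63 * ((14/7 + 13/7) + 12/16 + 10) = 3681/4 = 920.25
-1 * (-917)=917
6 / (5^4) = 6 / 625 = 0.01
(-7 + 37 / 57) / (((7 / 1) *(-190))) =0.00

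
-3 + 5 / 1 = 2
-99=-99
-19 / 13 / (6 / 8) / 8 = -19 / 78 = -0.24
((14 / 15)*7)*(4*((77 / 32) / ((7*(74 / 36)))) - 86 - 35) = -786.16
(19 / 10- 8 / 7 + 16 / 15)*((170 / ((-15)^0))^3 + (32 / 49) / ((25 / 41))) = 384176212916 / 42875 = 8960378.14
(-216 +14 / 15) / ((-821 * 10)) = 1613 / 61575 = 0.03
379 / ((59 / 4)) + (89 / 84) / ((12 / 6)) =259939 / 9912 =26.22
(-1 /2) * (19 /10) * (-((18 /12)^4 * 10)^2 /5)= 486.95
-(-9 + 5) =4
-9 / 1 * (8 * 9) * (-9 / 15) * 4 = 7776 / 5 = 1555.20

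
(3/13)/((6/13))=1/2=0.50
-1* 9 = -9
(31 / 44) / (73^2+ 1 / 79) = 2449 / 18523648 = 0.00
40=40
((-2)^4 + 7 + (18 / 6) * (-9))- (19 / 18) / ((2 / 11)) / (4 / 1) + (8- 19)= -2369 / 144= -16.45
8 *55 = 440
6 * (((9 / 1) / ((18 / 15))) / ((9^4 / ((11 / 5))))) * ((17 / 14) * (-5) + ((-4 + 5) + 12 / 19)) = -12991 / 193914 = -0.07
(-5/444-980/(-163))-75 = -4993595/72372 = -69.00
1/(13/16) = 16/13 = 1.23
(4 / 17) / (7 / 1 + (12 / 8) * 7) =8 / 595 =0.01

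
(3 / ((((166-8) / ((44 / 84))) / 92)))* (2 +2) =2024 / 553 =3.66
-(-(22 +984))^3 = 1018108216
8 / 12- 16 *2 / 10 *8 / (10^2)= 154 / 375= 0.41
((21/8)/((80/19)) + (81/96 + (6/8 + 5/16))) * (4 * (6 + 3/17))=33999/544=62.50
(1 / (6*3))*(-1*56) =-28 / 9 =-3.11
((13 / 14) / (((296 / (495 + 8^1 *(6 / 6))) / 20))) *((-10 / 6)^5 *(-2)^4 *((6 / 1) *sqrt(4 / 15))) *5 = -1634750000 *sqrt(15) / 62937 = -100598.37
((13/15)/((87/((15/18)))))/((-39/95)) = -95/4698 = -0.02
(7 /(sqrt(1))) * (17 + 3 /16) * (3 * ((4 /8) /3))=60.16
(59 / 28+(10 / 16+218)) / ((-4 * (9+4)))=-12361 / 2912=-4.24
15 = 15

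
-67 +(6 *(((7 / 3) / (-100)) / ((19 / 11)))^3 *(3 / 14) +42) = -514425065219 / 20577000000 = -25.00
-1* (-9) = 9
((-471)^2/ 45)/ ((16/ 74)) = 22800.32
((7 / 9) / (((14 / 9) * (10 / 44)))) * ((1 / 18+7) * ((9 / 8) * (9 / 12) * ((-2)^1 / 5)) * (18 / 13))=-37719 / 5200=-7.25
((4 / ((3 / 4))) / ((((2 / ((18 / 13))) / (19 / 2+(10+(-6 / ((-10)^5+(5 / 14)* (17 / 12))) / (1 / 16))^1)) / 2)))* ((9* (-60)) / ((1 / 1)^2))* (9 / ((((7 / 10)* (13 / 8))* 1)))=-2445628917703680 / 3974859889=-615274.25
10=10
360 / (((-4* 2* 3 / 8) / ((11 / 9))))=-440 / 3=-146.67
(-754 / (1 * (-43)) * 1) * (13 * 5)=1139.77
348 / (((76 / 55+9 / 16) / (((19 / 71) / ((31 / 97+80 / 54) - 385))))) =-262738080 / 2102036011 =-0.12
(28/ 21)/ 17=4/ 51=0.08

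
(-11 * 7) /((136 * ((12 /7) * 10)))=-539 /16320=-0.03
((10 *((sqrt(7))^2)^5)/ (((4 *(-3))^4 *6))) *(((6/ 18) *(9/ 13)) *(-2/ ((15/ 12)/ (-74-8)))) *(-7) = -4823609/ 16848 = -286.30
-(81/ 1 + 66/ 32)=-1329/ 16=-83.06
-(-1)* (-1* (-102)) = 102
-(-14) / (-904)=-7 / 452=-0.02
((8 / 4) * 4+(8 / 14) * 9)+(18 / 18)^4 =99 / 7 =14.14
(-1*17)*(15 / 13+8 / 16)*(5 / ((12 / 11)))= -40205 / 312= -128.86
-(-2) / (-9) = -2 / 9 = -0.22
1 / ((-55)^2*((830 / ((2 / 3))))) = 1 / 3766125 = 0.00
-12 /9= -4 /3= -1.33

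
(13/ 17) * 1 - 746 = -12669/ 17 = -745.24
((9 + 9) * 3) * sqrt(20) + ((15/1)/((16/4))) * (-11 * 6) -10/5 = -499/2 + 108 * sqrt(5) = -8.00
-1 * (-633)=633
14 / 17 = 0.82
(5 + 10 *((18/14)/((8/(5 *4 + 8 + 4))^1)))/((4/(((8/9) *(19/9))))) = 15010/567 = 26.47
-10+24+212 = 226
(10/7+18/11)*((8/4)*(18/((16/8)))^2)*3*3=344088/77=4468.68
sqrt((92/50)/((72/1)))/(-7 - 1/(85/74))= -17 * sqrt(23)/4014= -0.02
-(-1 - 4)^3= 125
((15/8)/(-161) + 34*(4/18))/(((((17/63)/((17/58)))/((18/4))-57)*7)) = -787041/41477464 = -0.02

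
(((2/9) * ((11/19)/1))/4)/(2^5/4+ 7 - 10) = 11/1710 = 0.01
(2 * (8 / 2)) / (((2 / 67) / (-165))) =-44220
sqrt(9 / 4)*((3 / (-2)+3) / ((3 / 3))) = 9 / 4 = 2.25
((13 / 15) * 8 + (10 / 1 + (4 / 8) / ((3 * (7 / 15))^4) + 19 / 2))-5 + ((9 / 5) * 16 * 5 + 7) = 6214874 / 36015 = 172.56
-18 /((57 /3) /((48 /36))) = -24 /19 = -1.26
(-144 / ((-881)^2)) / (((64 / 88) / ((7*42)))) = -58212 / 776161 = -0.07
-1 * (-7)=7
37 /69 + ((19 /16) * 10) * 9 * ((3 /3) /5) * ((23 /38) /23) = 1213 /1104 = 1.10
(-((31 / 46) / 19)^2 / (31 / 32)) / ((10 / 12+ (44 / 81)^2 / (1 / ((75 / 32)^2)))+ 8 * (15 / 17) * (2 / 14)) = -1376911872 / 3671343695735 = -0.00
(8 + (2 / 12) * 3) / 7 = 17 / 14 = 1.21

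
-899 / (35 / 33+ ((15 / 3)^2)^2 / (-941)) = -27916647 / 12310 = -2267.80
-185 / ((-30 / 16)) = 296 / 3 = 98.67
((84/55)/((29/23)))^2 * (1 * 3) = 11197872/2544025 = 4.40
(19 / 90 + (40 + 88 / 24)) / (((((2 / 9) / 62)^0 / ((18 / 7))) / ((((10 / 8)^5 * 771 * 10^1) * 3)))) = 28543865625 / 3584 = 7964248.22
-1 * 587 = -587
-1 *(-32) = 32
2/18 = 1/9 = 0.11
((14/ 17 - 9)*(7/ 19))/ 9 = -973/ 2907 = -0.33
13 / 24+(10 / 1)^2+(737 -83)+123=21061 / 24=877.54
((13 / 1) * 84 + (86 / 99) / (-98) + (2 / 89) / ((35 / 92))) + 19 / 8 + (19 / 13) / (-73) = 17936001290569 / 16388812440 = 1094.41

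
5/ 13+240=3125/ 13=240.38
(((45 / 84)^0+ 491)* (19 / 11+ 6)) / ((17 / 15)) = 36900 / 11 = 3354.55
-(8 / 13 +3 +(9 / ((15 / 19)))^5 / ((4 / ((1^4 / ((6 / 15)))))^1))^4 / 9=-3743886832823802754247461228472959348561 / 160655625000000000000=-23303801736315194405.72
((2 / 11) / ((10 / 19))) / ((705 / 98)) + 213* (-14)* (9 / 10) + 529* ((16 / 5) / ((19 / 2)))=-1845910537 / 736725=-2505.56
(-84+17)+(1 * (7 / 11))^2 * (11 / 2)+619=12193 / 22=554.23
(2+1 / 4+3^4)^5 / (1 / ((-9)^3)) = -2985029970014997 / 1024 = -2915068330092.77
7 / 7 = 1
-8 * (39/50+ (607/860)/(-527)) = -3529046/566525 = -6.23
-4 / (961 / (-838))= 3.49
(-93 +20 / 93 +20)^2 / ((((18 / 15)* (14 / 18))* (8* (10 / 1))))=6545623 / 92256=70.95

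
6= 6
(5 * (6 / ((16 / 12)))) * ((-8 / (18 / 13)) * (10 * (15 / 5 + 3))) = -7800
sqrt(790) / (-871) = -sqrt(790) / 871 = -0.03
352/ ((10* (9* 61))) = 176/ 2745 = 0.06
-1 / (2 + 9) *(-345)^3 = 3733056.82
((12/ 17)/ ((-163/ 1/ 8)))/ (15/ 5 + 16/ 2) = -96/ 30481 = -0.00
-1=-1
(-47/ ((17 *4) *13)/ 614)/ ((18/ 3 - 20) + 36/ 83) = 3901/ 611165776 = 0.00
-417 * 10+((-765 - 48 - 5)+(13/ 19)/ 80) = -7581747/ 1520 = -4987.99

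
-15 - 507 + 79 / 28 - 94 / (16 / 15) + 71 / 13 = -438141 / 728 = -601.84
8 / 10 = 4 / 5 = 0.80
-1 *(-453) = 453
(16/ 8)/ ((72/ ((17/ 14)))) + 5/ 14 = 197/ 504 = 0.39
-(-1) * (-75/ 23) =-75/ 23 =-3.26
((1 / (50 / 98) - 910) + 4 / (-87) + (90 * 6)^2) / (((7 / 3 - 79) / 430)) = -27186961259 / 16675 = -1630402.47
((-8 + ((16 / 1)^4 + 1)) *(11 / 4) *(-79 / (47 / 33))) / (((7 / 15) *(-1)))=21419169.45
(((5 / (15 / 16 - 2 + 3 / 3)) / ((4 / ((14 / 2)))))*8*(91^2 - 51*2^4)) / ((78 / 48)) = -66886400 / 13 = -5145107.69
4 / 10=2 / 5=0.40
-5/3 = -1.67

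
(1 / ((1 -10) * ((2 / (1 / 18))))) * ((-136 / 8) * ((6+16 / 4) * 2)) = 85 / 81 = 1.05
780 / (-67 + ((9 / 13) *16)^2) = 131820 / 9413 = 14.00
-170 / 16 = -10.62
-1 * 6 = -6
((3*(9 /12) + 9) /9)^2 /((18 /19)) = 475 /288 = 1.65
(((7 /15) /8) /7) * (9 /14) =0.01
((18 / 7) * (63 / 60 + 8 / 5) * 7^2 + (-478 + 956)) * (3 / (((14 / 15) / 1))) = 73071 / 28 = 2609.68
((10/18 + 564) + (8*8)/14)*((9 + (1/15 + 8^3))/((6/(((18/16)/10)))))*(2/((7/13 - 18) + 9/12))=-182157742/273735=-665.45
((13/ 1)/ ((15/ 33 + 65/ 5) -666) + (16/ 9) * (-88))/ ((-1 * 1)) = 10107911/ 64602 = 156.46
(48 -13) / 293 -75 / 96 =-6205 / 9376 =-0.66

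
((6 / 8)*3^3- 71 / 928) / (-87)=-18721 / 80736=-0.23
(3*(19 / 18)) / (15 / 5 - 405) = -0.01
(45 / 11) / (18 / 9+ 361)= 15 / 1331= 0.01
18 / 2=9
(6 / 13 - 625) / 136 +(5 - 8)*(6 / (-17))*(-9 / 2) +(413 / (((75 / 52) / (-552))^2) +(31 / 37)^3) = 3385943873844019973 / 55971565000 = 60494000.37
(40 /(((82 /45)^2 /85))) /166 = 860625 /139523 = 6.17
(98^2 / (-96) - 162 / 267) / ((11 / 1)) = -214985 / 23496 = -9.15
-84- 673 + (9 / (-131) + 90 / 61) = -6037946 / 7991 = -755.59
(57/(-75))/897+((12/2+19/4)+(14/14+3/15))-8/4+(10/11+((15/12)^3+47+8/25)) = 60.13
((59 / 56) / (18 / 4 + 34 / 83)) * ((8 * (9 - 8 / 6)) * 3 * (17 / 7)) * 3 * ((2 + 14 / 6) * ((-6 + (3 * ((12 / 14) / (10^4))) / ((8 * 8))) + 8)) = 111513924503059 / 44727200000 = 2493.20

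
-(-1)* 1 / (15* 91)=1 / 1365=0.00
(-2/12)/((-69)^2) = -1/28566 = -0.00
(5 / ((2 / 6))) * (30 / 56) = 225 / 28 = 8.04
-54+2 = -52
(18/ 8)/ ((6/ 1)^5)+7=24193/ 3456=7.00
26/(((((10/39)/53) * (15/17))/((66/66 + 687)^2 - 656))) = 71975729072/25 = 2879029162.88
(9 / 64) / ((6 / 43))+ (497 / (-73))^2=32304593 / 682112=47.36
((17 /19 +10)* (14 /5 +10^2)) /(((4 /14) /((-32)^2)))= 381330432 /95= 4014004.55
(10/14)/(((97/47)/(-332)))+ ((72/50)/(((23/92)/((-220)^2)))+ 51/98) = 2649033371/9506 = 278669.62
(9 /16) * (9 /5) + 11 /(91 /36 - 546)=310617 /313040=0.99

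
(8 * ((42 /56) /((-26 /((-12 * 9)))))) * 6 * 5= 747.69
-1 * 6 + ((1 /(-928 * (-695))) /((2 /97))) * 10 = -773855 /128992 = -6.00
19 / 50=0.38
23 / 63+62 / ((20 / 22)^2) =237463 / 3150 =75.39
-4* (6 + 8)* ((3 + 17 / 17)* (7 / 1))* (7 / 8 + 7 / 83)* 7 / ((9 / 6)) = -1747928 / 249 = -7019.79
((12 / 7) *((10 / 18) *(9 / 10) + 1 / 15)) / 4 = 17 / 70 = 0.24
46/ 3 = 15.33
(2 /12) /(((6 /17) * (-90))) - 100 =-324017 /3240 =-100.01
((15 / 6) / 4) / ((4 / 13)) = 65 / 32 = 2.03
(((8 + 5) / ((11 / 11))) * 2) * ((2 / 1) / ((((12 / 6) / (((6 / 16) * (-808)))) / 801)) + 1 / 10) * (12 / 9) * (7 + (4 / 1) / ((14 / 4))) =-2397904652 / 35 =-68511561.49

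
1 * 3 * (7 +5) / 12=3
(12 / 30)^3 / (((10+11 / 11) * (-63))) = -8 / 86625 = -0.00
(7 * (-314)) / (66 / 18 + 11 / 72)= -575.48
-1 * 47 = -47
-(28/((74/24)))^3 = -37933056/50653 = -748.88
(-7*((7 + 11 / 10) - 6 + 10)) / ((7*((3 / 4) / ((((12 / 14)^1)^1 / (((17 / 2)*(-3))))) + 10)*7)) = 968 / 6895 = 0.14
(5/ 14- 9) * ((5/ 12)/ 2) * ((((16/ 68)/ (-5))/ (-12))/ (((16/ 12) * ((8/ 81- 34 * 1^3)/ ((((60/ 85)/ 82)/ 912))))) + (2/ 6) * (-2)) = 23937080620123/ 19940972921856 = 1.20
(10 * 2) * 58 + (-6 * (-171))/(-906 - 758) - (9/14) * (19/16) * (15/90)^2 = 13504251/11648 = 1159.36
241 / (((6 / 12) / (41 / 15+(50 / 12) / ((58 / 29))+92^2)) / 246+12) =5020822649 / 249999473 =20.08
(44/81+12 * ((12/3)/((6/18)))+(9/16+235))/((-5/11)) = -5418787/6480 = -836.23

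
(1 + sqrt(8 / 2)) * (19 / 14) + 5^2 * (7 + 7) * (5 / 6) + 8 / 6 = 297.07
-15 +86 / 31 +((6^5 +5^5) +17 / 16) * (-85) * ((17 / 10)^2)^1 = -26566790479 / 9920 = -2678103.88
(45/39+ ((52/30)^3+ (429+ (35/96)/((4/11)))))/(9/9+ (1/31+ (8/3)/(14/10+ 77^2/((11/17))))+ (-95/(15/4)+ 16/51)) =-9863012246277211/542172523776000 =-18.19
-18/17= -1.06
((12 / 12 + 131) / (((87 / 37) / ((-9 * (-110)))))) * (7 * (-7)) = -78974280 / 29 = -2723251.03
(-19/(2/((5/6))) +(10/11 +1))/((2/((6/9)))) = -793/396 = -2.00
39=39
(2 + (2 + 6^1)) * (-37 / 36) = -185 / 18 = -10.28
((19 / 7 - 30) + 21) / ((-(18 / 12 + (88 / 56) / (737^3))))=3202524424 / 764238785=4.19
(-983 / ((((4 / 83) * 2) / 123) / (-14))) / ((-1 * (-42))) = 3345149 / 8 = 418143.62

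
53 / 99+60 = 5993 / 99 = 60.54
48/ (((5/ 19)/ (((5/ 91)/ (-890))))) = -456/ 40495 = -0.01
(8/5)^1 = 8/5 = 1.60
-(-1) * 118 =118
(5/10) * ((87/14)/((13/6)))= 261/182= 1.43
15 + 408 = 423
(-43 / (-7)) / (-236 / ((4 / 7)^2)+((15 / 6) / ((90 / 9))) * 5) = -86 / 10101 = -0.01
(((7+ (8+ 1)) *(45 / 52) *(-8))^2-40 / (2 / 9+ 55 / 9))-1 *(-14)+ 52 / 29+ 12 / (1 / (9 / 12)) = 1144274189 / 93119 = 12288.30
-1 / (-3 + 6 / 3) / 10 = 0.10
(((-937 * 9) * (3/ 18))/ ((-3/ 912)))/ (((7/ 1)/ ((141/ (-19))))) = -3170808/ 7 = -452972.57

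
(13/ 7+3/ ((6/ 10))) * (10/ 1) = 480/ 7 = 68.57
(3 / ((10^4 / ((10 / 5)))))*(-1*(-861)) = 2583 / 5000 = 0.52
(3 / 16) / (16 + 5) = 1 / 112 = 0.01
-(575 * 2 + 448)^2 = -2553604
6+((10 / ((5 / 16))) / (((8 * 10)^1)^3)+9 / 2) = 168001 / 16000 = 10.50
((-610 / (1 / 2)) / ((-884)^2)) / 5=-61 / 195364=-0.00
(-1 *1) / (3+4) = -1 / 7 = -0.14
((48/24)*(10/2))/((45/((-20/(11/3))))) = -40/33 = -1.21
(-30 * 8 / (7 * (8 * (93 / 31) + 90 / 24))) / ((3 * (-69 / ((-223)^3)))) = -3548661440 / 53613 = -66190.32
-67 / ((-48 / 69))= 1541 / 16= 96.31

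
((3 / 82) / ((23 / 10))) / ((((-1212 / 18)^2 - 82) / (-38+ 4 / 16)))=-20385 / 151128952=-0.00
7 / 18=0.39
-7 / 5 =-1.40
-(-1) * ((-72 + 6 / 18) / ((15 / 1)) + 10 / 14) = -256 / 63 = -4.06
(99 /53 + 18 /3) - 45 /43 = 15546 /2279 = 6.82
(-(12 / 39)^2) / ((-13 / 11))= 176 / 2197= 0.08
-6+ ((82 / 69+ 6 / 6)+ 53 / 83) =-18172 / 5727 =-3.17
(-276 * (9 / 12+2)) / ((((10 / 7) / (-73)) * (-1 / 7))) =-2714943 / 10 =-271494.30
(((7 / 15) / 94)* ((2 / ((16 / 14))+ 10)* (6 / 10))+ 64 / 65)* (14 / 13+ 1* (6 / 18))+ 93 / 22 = 1263791 / 223080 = 5.67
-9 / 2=-4.50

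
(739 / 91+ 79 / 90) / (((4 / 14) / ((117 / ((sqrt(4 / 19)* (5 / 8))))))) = 12849.86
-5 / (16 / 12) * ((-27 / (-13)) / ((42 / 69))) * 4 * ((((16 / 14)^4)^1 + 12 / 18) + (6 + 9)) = -388544175 / 436982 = -889.15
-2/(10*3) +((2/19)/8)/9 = -223/3420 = -0.07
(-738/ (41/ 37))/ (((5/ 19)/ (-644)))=8149176/ 5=1629835.20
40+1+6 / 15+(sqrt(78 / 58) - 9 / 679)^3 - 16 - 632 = -27537088304493 / 45391791655+17987646*sqrt(1131) / 387735481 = -605.09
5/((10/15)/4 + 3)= 30/19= 1.58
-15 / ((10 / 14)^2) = -147 / 5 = -29.40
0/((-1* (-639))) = 0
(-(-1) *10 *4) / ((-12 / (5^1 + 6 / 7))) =-410 / 21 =-19.52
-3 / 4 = -0.75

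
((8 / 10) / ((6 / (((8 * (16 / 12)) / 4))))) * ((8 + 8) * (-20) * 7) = -7168 / 9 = -796.44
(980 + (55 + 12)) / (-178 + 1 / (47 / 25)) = -5.90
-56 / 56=-1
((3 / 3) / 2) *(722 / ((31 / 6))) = 69.87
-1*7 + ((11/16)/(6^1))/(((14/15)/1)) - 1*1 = -3529/448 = -7.88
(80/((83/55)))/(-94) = -2200/3901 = -0.56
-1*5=-5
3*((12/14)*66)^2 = 470448/49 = 9600.98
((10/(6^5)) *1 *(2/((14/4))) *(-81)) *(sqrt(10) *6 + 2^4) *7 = -5 *sqrt(10)/2 - 20/3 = -14.57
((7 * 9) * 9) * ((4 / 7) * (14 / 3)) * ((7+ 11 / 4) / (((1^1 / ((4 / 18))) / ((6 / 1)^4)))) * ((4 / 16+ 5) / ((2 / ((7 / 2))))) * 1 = 39007332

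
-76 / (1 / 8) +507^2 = 256441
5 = 5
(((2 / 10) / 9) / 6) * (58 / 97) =29 / 13095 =0.00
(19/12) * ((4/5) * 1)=19/15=1.27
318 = 318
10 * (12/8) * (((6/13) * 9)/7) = 810/91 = 8.90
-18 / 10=-9 / 5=-1.80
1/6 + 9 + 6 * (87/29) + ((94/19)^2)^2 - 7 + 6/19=484465141/781926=619.58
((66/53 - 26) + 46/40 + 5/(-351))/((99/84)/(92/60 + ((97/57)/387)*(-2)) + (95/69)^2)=-287983886889223/32538948242775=-8.85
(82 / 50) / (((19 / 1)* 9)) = 0.01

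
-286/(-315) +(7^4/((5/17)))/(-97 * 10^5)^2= 26909740002571471/29638350000000000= 0.91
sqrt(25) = 5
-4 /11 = -0.36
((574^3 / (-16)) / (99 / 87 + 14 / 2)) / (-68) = 685557187 / 32096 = 21359.58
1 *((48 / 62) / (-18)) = -4 / 93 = -0.04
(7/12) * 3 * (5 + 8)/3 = 91/12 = 7.58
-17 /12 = -1.42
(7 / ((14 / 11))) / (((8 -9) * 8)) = -11 / 16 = -0.69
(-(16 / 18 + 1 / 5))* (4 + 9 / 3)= -343 / 45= -7.62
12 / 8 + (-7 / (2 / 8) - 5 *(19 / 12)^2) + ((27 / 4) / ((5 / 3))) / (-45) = -140849 / 3600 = -39.12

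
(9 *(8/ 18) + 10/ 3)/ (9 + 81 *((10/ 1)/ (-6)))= -11/ 189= -0.06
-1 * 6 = -6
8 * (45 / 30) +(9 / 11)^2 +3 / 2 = 14.17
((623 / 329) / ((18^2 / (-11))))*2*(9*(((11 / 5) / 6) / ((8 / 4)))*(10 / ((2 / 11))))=-118459 / 10152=-11.67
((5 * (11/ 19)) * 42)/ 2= 1155/ 19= 60.79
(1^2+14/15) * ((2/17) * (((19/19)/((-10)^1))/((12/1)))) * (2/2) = -29/15300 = -0.00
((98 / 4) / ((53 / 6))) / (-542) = -147 / 28726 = -0.01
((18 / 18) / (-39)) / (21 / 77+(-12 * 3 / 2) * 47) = 11 / 362817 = 0.00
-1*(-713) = 713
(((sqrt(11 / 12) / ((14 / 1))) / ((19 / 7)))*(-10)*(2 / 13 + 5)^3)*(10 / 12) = -7519075*sqrt(33) / 1502748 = -28.74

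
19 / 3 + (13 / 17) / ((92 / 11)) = 30145 / 4692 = 6.42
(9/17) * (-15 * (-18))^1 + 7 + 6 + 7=2770/17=162.94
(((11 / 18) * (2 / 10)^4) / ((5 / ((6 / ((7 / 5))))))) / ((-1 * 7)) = -11 / 91875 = -0.00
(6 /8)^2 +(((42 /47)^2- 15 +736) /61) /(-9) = -14596579 /19403856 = -0.75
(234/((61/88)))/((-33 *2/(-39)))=12168/61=199.48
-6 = -6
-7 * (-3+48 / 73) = 1197 / 73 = 16.40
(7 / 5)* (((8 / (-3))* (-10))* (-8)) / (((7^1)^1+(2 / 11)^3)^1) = -1192576 / 27975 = -42.63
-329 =-329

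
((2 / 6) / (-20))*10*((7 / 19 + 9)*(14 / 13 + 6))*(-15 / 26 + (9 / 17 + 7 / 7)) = -1723574 / 163761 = -10.52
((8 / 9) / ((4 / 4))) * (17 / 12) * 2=68 / 27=2.52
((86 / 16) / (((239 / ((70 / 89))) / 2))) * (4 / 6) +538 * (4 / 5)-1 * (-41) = 150414766 / 319065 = 471.42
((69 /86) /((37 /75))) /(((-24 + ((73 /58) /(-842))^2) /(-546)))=134776186127856 /3642684370817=37.00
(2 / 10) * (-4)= -4 / 5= -0.80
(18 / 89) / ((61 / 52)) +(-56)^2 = 17026280 / 5429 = 3136.17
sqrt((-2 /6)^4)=1 /9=0.11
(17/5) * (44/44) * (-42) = -714/5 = -142.80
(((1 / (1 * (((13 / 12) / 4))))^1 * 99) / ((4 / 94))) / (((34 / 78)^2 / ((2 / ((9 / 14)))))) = 40648608 / 289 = 140652.62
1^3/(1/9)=9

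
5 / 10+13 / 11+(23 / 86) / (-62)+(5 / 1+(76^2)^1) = 339165601 / 58652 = 5782.68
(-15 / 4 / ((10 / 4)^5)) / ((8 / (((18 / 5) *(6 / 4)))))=-81 / 3125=-0.03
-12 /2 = -6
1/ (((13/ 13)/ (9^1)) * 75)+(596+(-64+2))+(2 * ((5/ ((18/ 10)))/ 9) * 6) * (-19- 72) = 133031/ 675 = 197.08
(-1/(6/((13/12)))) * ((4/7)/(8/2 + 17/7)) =-13/810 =-0.02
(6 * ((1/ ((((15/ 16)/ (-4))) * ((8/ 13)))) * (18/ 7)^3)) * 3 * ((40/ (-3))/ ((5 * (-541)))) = -9704448/ 927815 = -10.46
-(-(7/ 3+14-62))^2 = -18769/ 9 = -2085.44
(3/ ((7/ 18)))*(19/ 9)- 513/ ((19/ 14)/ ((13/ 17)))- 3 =-32817/ 119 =-275.77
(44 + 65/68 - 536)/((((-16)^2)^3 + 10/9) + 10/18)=-100173/3422552404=-0.00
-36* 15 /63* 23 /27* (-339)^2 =-5873740 /7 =-839105.71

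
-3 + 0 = -3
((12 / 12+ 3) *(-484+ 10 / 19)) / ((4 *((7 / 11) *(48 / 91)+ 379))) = -1313598 / 1030655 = -1.27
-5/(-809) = 5/809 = 0.01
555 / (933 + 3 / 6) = 1110 / 1867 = 0.59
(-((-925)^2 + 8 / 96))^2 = 105421576785001 / 144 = 732094283229.17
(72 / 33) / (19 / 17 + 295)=68 / 9229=0.01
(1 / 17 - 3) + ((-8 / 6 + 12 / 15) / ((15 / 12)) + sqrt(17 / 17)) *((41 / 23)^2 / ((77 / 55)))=-1548439 / 944265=-1.64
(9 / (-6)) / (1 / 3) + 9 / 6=-3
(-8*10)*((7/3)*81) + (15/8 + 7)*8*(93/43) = -643557/43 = -14966.44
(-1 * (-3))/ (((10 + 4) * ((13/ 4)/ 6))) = 36/ 91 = 0.40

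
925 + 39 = 964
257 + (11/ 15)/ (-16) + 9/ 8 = 61939/ 240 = 258.08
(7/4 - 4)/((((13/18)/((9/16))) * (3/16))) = -243/26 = -9.35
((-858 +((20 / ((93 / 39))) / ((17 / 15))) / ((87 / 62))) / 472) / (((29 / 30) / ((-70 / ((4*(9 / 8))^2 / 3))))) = 147137900 / 7591707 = 19.38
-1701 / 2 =-850.50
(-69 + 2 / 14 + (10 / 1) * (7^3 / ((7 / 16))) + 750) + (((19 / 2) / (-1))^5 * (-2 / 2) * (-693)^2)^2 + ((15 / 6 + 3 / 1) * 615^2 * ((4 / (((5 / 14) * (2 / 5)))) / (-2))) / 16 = 9898445312054966420548559 / 7168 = 1380921500007668306438.14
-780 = -780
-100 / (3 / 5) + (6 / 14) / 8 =-166.61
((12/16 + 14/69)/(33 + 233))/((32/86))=11309/1174656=0.01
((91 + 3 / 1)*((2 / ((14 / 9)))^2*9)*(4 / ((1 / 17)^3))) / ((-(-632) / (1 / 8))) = 168334119 / 30968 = 5435.74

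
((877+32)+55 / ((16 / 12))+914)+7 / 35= 37289 / 20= 1864.45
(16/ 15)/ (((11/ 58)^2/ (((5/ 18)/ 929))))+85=258005567/ 3035043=85.01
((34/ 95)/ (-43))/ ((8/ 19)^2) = -323/ 6880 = -0.05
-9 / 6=-3 / 2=-1.50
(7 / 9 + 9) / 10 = 44 / 45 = 0.98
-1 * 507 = -507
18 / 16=9 / 8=1.12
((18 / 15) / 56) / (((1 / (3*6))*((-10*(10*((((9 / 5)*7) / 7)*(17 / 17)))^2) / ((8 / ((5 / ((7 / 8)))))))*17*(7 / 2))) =-1 / 357000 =-0.00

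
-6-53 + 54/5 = -241/5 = -48.20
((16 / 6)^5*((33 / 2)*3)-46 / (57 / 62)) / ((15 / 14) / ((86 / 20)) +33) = 255743747 / 1283526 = 199.25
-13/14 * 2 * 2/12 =-13/42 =-0.31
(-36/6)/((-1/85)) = 510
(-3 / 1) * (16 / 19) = -48 / 19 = -2.53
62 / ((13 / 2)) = 124 / 13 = 9.54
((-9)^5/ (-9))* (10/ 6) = 10935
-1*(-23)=23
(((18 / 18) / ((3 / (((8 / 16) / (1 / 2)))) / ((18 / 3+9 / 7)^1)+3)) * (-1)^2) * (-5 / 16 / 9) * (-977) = 83045 / 8352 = 9.94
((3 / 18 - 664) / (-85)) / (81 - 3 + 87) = 3983 / 84150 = 0.05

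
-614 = -614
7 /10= 0.70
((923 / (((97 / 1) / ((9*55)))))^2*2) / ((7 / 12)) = 5009853677400 / 65863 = 76064765.91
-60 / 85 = -12 / 17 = -0.71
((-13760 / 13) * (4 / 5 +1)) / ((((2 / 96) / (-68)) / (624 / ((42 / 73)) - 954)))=73890275328 / 91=811981047.56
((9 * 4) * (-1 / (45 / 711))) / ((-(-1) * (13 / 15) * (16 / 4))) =-164.08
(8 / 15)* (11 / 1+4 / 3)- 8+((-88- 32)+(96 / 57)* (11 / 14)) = -120.10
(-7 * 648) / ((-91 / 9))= 5832 / 13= 448.62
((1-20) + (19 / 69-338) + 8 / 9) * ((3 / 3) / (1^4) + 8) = -73658 / 23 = -3202.52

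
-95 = -95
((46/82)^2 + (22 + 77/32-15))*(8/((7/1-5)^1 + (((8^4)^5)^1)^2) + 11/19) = 5.63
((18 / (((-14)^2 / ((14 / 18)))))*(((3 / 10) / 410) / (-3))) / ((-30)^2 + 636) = -1 / 88166400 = -0.00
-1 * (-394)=394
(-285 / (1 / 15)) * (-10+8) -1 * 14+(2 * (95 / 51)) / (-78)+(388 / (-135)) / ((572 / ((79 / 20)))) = 56027299429 / 6563700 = 8535.93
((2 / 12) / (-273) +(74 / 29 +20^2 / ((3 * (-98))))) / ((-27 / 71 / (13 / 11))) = -28107551 / 7596666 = -3.70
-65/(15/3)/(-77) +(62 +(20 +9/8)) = 51309/616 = 83.29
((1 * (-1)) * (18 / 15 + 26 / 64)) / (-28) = 257 / 4480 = 0.06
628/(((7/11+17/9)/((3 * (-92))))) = -8579736/125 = -68637.89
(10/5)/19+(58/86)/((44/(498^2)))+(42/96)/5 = 2733142669/718960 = 3801.52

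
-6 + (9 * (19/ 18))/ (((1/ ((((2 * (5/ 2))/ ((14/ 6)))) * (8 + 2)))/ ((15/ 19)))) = 1083/ 7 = 154.71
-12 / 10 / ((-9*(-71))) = -2 / 1065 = -0.00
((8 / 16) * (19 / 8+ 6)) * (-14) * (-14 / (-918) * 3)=-3283 / 1224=-2.68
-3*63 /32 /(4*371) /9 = -3 /6784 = -0.00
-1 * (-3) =3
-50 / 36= -25 / 18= -1.39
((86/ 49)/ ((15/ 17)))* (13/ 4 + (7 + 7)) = 16813/ 490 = 34.31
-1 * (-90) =90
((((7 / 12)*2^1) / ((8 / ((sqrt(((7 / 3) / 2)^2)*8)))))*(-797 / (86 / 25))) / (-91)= 139475 / 40248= 3.47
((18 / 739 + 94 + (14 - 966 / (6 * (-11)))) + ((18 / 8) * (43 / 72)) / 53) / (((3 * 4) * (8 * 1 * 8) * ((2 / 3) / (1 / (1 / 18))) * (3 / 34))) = 86263766961 / 1764708352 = 48.88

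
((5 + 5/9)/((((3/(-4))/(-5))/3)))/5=200/9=22.22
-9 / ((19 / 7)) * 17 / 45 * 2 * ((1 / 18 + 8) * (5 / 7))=-2465 / 171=-14.42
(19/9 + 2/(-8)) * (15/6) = 335/72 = 4.65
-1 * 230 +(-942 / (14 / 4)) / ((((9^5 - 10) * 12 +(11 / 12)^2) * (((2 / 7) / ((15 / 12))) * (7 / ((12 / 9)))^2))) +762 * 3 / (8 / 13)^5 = 2102658820845613363 / 81902897348608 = 25672.58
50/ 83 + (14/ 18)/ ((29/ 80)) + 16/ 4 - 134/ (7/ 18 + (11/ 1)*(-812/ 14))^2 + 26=32.75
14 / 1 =14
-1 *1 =-1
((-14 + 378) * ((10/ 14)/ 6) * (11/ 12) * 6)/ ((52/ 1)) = 55/ 12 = 4.58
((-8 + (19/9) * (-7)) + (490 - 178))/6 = 2603/54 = 48.20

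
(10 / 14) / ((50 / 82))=41 / 35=1.17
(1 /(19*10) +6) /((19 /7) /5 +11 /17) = 135779 /26904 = 5.05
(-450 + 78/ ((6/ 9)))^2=110889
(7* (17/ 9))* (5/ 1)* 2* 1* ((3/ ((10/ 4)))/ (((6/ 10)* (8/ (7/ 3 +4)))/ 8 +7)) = 22610/ 1011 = 22.36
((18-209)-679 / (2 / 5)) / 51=-1259 / 34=-37.03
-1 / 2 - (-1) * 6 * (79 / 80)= 5.42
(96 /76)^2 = 576 /361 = 1.60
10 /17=0.59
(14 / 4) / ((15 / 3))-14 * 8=-1113 / 10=-111.30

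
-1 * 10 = -10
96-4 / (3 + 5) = 95.50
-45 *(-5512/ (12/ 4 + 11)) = 124020/ 7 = 17717.14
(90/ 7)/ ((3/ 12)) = 360/ 7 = 51.43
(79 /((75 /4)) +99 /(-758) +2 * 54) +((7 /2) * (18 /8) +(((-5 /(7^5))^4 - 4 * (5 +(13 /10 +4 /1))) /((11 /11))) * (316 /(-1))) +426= 13565.16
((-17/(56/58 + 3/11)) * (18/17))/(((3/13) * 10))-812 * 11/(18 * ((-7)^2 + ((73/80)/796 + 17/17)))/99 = -3259719035633/509372078175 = -6.40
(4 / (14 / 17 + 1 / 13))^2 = 781456 / 39601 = 19.73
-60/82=-30/41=-0.73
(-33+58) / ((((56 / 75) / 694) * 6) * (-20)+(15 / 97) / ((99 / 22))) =-12622125 / 47834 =-263.87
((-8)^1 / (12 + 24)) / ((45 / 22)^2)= -968 / 18225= -0.05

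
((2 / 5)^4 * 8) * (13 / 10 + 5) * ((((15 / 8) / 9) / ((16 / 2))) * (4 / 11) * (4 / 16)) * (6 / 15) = 42 / 34375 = 0.00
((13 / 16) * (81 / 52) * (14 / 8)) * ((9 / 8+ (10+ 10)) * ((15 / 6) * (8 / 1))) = 479115 / 512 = 935.77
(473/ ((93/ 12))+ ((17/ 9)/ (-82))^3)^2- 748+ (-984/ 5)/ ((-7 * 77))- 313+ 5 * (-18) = 1077158246444497838414329831/ 418427604553752573151680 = 2574.30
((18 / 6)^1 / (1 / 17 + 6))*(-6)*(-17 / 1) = 5202 / 103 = 50.50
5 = 5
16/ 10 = 8/ 5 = 1.60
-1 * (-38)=38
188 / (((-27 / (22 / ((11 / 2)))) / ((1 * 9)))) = -752 / 3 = -250.67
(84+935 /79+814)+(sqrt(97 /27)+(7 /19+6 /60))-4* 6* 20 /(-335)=913.63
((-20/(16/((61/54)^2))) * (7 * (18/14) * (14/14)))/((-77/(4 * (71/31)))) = 1320955/773388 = 1.71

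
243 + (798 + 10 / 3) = 3133 / 3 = 1044.33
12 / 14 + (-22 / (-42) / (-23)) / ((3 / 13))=157 / 207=0.76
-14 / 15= -0.93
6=6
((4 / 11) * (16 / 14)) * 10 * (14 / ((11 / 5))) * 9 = 28800 / 121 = 238.02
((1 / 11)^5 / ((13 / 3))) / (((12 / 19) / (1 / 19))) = 1 / 8374652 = 0.00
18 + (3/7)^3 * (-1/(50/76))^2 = 3897738/214375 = 18.18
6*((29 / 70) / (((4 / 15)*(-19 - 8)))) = -29 / 84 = -0.35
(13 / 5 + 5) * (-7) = -266 / 5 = -53.20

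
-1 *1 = -1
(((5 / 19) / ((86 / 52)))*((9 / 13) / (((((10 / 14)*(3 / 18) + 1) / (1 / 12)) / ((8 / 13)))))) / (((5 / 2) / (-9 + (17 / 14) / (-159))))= -481224 / 26456911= -0.02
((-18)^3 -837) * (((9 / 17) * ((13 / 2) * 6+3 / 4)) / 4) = -9543339 / 272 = -35085.81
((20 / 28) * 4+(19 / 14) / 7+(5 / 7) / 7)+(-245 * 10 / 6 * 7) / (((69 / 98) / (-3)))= 82375621 / 6762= 12182.14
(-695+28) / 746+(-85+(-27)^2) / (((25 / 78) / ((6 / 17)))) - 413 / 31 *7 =6044612117 / 9828550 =615.01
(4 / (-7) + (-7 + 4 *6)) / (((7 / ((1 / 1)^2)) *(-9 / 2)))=-230 / 441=-0.52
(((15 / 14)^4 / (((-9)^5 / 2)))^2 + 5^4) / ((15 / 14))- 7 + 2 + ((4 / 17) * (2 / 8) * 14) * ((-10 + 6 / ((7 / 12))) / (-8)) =413064268379183821 / 714268489235616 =578.30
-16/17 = -0.94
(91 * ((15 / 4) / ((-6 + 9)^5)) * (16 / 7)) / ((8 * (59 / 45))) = 325 / 1062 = 0.31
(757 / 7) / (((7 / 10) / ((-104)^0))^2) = 75700 / 343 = 220.70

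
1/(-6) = -1/6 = -0.17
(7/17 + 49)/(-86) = -420/731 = -0.57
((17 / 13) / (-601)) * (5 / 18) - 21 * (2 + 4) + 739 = 86208557 / 140634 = 613.00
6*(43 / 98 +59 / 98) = 306 / 49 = 6.24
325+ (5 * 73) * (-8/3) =-1945/3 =-648.33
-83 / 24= -3.46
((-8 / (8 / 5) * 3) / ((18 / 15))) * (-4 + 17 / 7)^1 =275 / 14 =19.64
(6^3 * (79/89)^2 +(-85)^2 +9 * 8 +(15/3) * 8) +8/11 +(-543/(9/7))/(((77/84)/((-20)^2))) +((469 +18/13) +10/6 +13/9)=-1797356680804/10194327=-176309.50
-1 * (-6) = 6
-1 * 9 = -9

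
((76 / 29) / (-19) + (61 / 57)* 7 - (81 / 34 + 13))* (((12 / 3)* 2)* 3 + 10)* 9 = -1353747 / 551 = -2456.89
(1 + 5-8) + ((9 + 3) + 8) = 18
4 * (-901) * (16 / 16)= -3604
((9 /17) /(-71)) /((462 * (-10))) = 3 /1858780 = 0.00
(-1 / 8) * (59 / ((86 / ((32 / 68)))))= -59 / 1462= -0.04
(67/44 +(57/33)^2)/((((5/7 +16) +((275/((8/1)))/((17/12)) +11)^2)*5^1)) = 4412163/6170067695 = 0.00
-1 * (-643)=643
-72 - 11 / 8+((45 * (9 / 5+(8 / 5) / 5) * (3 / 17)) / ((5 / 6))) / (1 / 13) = 643469 / 3400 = 189.26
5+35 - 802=-762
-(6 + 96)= -102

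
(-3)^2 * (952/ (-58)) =-4284/ 29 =-147.72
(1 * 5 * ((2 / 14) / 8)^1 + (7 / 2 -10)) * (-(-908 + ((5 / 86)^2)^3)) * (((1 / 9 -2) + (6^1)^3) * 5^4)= -158830073378973255224375 / 203901886508544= -778953427.55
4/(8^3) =1/128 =0.01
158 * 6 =948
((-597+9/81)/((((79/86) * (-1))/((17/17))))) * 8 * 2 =93568/9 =10396.44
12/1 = 12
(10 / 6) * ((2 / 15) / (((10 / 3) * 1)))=1 / 15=0.07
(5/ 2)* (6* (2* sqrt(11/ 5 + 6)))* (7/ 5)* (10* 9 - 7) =3486* sqrt(205)/ 5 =9982.38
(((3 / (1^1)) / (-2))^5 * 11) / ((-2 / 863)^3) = 1718032384431 / 256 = 6711064001.68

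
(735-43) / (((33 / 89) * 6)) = 30794 / 99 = 311.05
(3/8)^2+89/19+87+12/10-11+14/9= 4573519/54720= 83.58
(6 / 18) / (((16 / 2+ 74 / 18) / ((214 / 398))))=321 / 21691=0.01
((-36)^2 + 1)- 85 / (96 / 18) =20497 / 16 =1281.06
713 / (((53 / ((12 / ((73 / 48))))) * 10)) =205344 / 19345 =10.61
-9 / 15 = -3 / 5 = -0.60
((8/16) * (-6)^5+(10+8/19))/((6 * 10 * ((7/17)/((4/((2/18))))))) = -3757374/665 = -5650.19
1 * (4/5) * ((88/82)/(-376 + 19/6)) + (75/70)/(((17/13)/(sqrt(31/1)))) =-1056/458585 + 195 * sqrt(31)/238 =4.56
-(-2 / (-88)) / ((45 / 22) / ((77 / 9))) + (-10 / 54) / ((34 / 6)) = -1759 / 13770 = -0.13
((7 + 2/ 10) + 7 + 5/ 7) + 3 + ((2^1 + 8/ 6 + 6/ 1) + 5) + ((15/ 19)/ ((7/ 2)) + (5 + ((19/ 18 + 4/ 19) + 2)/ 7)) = 64877/ 1710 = 37.94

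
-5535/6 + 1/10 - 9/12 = -18463/20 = -923.15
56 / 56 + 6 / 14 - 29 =-193 / 7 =-27.57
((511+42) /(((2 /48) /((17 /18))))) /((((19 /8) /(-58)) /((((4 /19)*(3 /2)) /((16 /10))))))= -21810320 /361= -60416.40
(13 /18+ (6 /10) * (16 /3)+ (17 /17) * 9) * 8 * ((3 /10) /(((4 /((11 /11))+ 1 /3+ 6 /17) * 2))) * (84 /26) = 830382 /77675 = 10.69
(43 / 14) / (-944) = -43 / 13216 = -0.00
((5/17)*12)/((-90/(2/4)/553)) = -553/51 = -10.84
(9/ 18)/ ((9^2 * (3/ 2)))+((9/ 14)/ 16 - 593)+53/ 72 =-32235697/ 54432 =-592.22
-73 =-73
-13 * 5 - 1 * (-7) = -58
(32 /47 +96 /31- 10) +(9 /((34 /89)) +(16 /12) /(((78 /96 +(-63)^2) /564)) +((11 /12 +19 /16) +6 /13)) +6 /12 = 20214955331693 /981709605552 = 20.59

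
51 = 51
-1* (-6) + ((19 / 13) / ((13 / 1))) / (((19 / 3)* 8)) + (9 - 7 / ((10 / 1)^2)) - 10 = 166709 / 33800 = 4.93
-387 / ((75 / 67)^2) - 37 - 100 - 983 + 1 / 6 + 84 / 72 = -2676581 / 1875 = -1427.51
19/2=9.50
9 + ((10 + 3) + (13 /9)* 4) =250 /9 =27.78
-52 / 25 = -2.08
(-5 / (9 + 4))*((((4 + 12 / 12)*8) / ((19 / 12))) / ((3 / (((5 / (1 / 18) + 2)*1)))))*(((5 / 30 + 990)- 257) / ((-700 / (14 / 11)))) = 3237664 / 8151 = 397.21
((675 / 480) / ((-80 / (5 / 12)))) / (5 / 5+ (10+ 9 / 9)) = -5 / 8192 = -0.00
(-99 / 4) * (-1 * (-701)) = -69399 / 4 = -17349.75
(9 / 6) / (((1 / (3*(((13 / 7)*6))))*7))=351 / 49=7.16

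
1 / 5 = 0.20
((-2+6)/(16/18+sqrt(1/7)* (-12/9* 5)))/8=-135* sqrt(7)/1576 - 63/788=-0.31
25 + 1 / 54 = 1351 / 54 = 25.02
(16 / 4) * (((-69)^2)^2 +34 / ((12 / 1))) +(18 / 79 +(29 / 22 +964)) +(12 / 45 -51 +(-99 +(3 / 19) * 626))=14970426283141 / 165110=90669409.99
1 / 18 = 0.06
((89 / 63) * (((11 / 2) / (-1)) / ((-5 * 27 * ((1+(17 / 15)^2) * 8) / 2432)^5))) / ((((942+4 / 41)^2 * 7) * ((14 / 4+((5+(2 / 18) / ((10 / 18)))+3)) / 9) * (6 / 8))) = 23442199863808000000 / 19637425981833583866735429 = 0.00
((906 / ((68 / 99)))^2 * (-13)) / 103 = -26146294317 / 119068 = -219591.28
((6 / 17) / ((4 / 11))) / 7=33 / 238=0.14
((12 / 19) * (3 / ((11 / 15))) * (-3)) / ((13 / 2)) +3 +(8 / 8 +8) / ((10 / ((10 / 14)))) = 93207 / 38038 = 2.45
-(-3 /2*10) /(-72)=-5 /24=-0.21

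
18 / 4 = 4.50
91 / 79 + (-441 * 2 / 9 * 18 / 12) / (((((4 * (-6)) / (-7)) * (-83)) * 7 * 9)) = 547687 / 472104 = 1.16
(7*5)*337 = 11795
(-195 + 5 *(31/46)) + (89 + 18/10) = -23191/230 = -100.83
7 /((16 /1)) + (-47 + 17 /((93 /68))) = -50789 /1488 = -34.13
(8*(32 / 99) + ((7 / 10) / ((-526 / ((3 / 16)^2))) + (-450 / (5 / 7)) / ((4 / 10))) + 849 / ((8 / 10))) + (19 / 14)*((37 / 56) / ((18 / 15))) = -3334126502573 / 6532162560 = -510.42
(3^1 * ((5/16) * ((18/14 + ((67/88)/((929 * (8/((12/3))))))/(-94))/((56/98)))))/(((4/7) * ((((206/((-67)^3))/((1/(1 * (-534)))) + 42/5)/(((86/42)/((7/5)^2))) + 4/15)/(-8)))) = -70438597930072378125/20649712578070636544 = -3.41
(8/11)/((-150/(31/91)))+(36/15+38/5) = 750626/75075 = 10.00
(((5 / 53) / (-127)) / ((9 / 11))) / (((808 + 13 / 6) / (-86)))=0.00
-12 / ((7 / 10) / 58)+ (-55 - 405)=-10180 / 7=-1454.29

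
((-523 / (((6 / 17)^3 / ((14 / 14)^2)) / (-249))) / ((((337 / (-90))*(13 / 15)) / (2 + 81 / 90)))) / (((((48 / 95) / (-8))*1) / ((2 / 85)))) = 34562028755 / 35048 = 986134.12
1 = 1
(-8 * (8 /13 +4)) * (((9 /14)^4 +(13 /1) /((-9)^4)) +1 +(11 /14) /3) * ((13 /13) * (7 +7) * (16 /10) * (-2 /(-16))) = -1446423652 /9751833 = -148.32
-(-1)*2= 2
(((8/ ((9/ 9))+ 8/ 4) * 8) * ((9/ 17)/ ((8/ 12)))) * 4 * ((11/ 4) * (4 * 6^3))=10264320/ 17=603783.53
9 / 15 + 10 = 53 / 5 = 10.60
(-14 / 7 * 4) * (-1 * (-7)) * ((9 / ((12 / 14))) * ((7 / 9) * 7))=-9604 / 3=-3201.33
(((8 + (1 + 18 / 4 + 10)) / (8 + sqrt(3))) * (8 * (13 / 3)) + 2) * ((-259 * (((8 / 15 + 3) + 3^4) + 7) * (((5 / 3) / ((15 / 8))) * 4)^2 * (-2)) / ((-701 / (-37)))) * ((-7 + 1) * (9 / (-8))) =134179977401344 / 5772735 - 16464296855552 * sqrt(3) / 5772735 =18303798.59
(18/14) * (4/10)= 18/35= 0.51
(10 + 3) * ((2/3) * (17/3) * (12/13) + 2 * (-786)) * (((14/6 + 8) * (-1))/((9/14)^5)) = 1019892861568/531441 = 1919108.35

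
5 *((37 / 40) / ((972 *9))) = 37 / 69984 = 0.00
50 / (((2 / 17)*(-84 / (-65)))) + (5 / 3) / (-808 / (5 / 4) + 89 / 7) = 612689975 / 1863036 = 328.87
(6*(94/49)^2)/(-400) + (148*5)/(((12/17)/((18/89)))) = 2264753697/10684450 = 211.97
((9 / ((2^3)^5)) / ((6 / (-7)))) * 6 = -63 / 32768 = -0.00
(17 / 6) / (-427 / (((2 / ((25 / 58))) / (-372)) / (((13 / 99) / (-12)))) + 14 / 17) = -553146 / 72973649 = -0.01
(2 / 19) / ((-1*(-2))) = 0.05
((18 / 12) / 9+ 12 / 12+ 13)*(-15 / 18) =-425 / 36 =-11.81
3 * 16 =48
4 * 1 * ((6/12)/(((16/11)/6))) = 33/4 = 8.25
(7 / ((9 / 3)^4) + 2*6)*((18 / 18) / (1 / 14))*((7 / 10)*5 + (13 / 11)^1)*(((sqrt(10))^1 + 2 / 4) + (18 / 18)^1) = 64169 / 54 + 64169*sqrt(10) / 81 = 3693.50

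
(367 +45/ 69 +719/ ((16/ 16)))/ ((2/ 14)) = 174951/ 23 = 7606.57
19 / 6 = 3.17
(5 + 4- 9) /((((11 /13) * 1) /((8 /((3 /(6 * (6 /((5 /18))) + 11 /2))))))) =0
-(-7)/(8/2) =7/4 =1.75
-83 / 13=-6.38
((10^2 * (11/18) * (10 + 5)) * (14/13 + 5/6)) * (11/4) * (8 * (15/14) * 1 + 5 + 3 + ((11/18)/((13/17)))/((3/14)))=112408561375/1149876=97757.12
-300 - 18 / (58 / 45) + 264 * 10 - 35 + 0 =66440 / 29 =2291.03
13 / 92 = 0.14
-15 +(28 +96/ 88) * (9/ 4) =555/ 11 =50.45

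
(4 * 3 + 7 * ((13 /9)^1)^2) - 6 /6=2074 /81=25.60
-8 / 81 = -0.10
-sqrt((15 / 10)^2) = -3 / 2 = -1.50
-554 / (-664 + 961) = -554 / 297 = -1.87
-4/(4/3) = -3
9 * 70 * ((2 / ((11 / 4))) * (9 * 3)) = 136080 / 11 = 12370.91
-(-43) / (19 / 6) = 258 / 19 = 13.58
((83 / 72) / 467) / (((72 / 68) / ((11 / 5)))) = 0.01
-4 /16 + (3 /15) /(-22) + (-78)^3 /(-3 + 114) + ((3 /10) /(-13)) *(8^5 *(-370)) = 29154765063 /105820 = 275512.81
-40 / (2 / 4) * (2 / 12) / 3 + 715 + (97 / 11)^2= 858476 / 1089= 788.32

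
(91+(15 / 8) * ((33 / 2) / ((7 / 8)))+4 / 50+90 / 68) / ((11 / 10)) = 760176 / 6545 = 116.15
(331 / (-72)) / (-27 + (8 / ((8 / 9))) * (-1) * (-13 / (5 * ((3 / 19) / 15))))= -331 / 158112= -0.00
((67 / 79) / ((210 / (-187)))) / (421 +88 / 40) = -12529 / 7020888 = -0.00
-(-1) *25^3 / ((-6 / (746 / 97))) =-20027.92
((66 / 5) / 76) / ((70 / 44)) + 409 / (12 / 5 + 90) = 995333 / 219450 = 4.54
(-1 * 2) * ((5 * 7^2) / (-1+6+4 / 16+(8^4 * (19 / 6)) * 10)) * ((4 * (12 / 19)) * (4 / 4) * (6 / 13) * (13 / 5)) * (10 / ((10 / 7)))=-2370816 / 29574317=-0.08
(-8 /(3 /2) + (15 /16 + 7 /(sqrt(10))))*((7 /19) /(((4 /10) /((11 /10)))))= -16247 /3648 + 539*sqrt(10) /760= -2.21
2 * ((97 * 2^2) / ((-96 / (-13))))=1261 / 12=105.08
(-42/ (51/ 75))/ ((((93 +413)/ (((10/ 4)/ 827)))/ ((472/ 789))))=-206500/ 935471801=-0.00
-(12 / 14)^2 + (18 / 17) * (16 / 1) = 13500 / 833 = 16.21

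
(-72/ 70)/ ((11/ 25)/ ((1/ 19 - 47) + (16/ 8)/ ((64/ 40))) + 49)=-69460/ 3308347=-0.02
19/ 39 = 0.49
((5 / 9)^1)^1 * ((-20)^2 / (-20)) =-100 / 9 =-11.11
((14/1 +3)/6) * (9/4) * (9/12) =153/32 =4.78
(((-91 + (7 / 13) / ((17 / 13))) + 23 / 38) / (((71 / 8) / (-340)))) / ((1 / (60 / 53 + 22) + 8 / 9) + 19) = 51311630880 / 296686919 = 172.95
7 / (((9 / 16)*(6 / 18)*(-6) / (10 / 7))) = -80 / 9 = -8.89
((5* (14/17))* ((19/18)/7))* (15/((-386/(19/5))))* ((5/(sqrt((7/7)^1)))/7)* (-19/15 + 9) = -104690/206703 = -0.51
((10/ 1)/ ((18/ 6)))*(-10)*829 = -82900/ 3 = -27633.33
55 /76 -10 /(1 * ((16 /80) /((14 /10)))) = -5265 /76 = -69.28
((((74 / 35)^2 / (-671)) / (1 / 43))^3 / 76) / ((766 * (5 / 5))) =-0.00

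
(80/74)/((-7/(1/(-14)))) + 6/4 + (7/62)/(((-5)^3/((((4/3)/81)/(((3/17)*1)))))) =15476627137/10242996750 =1.51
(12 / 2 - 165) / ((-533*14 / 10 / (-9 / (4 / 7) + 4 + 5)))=-21465 / 14924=-1.44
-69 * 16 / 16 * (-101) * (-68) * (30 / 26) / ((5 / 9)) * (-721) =9225255564 / 13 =709635043.38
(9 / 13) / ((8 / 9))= 81 / 104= 0.78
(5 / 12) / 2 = 5 / 24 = 0.21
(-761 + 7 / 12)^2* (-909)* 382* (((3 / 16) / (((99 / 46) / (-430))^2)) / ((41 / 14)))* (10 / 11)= -1374741754427603515625 / 2946834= -466514827244291.17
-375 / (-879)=125 / 293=0.43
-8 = -8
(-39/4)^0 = 1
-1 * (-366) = 366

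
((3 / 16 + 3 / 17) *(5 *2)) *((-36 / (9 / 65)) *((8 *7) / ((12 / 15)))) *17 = -1126125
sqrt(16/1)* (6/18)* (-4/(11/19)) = -304/33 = -9.21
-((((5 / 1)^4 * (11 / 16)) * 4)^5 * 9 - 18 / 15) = -691155910491943353231 / 5120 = -134991388767957686.18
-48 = -48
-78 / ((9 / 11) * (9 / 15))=-1430 / 9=-158.89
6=6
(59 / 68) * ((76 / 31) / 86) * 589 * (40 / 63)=425980 / 46053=9.25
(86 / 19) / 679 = 86 / 12901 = 0.01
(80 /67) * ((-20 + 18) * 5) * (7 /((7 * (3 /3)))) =-800 /67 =-11.94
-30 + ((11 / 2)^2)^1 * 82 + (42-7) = 4971 / 2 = 2485.50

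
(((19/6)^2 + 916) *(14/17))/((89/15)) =68635/534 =128.53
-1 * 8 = -8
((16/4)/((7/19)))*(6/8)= 57/7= 8.14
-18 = -18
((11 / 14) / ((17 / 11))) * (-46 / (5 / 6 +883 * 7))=-16698 / 4413829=-0.00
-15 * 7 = -105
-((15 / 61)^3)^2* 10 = -113906250 / 51520374361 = -0.00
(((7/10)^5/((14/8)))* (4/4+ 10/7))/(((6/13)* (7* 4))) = 10829/600000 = 0.02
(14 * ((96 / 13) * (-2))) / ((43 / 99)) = -266112 / 559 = -476.05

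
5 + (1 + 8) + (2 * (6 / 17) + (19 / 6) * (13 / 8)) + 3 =18647 / 816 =22.85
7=7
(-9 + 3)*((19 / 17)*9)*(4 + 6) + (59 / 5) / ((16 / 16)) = -50297 / 85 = -591.73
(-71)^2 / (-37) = -5041 / 37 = -136.24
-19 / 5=-3.80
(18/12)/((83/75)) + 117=118.36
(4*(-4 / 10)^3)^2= 1024 / 15625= 0.07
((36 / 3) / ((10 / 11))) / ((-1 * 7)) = -66 / 35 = -1.89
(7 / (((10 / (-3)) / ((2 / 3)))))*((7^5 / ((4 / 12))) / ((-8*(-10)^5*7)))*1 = -0.01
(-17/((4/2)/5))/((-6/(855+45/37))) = 224400/37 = 6064.86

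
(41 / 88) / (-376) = -41 / 33088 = -0.00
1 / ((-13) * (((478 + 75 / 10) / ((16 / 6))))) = -16 / 37869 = -0.00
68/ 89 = 0.76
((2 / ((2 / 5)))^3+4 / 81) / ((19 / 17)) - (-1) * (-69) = 66002 / 1539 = 42.89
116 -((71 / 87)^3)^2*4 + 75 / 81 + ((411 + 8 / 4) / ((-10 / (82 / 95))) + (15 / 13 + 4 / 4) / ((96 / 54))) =870848130956518181 / 10710567164922300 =81.31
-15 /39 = -5 /13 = -0.38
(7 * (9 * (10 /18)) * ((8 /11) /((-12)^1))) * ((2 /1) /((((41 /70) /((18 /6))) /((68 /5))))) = -133280 /451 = -295.52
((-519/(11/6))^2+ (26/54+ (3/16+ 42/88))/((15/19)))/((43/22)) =1461341221/35640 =41002.84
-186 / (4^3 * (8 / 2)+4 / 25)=-2325 / 3202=-0.73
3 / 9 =1 / 3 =0.33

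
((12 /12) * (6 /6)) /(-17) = -1 /17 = -0.06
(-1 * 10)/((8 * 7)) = -5/28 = -0.18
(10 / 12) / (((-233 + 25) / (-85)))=425 / 1248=0.34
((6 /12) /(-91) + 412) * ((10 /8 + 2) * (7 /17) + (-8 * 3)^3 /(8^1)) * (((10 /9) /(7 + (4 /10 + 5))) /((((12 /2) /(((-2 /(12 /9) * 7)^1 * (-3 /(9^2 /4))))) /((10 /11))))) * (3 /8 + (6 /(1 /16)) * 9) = -12986086.45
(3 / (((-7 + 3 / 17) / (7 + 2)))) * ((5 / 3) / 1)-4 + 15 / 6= -939 / 116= -8.09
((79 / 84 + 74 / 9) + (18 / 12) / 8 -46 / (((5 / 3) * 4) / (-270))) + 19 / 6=1890521 / 1008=1875.52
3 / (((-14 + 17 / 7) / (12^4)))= -5376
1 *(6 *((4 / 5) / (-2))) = -12 / 5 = -2.40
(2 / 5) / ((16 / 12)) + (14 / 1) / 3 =149 / 30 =4.97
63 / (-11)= -63 / 11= -5.73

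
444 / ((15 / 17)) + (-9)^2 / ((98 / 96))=142724 / 245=582.55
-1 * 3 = -3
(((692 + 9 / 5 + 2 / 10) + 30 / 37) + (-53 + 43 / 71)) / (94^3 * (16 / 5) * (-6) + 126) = -4219070 / 104732492559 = -0.00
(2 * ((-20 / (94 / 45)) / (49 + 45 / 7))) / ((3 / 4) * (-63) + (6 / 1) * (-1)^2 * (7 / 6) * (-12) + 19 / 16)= 25200 / 9487279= 0.00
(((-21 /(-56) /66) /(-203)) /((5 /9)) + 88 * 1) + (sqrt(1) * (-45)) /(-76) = 300695609 /3394160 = 88.59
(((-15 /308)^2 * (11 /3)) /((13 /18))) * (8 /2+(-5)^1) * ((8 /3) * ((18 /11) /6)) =-0.01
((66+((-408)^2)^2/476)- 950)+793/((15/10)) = 1222504154/21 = 58214483.52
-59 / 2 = -29.50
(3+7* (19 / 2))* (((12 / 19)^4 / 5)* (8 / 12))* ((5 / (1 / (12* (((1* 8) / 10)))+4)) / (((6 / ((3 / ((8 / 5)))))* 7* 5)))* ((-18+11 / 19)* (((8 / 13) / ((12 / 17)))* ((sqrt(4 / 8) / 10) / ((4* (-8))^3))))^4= 139354969591819099 / 7531236161098691729090090589224960000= 0.00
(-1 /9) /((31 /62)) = -2 /9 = -0.22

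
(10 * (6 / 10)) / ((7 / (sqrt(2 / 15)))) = 2 * sqrt(30) / 35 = 0.31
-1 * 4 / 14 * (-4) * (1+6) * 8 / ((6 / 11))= 352 / 3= 117.33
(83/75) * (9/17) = 249/425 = 0.59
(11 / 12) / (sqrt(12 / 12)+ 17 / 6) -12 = -541 / 46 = -11.76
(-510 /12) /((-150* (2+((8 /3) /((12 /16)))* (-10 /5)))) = -51 /920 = -0.06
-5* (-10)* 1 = 50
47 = 47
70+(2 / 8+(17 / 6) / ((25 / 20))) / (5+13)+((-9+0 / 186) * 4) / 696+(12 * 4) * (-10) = -12838441 / 31320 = -409.91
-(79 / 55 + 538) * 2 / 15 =-59338 / 825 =-71.92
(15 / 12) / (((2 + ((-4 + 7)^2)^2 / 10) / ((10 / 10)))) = 25 / 202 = 0.12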